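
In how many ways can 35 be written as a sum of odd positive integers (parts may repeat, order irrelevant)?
p_odd(35) = 585

Enumerate partitions using only odd parts via the recurrence o(n, m) = o(n, m−2) + o(n−m, m) over odd m, starting from the largest odd part ≤ n. This gives p_odd(35) = 585. (Euler's theorem: equals the count of distinct-part partitions.)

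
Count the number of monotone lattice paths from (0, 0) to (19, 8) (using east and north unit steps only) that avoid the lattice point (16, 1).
Number of paths = 2218035

Total paths from (0, 0) to (19, 8): C(27, 19) = 2220075. Paths through (16, 1): (paths (0, 0) → (16, 1)) × (paths (16, 1) → (19, 8)) = C(17, 16) · C(10, 3) = 17 · 120 = 2040. Avoidance count = 2220075 − 2040 = 2218035.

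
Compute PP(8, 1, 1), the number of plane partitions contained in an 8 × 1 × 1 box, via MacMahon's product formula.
PP(8, 1, 1) = 9

Evaluate the triple product over i = 1..8, j = 1..1, k = 1..1. The factors are (2/1) · (3/2) · (4/3) · (5/4) · (6/5) · (7/6) · (8/7) · (9/8). The numerators and denominators telescope so the product is an integer; carrying out the multiplication exactly gives PP(8, 1, 1) = 9.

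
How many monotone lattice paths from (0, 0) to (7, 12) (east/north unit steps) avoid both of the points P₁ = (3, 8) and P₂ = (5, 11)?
Number of paths = 30684

Inclusion–exclusion. Total paths: C(19, 7) = 50388. Through P₁: C(11, 3)·C(8, 4) = 11550. Through P₂: C(16, 5)·C(3, 2) = 13104. Since P₁ is strictly southwest of P₂, a monotone path through both must visit P₁ then P₂; paths through both = C(11, 3)·C(5, 2)·C(3, 2) = 4950. Avoid both = 50388 − 11550 − 13104 + 4950 = 30684.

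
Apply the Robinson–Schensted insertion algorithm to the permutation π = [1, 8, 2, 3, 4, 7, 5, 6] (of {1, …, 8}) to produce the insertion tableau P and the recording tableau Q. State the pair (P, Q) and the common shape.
P = [1, 2, 3, 4, 5, 6] / [7] / [8];  Q = [1, 2, 4, 5, 6, 8] / [3] / [7];  common shape = (6, 1, 1)

Row-insert the values π_1, π_2, … into P one at a time, bumping the leftmost entry strictly greater than the inserted value down to the next row. The recording tableau Q records, in position (i, j), the step at which that cell was added to P.
  Insert 1 (step 1): P = [1];  Q = [1]
  Insert 8 (step 2): P = [1, 8];  Q = [1, 2]
  Insert 2 (step 3): P = [1, 2] / [8];  Q = [1, 2] / [3]
  Insert 3 (step 4): P = [1, 2, 3] / [8];  Q = [1, 2, 4] / [3]
  Insert 4 (step 5): P = [1, 2, 3, 4] / [8];  Q = [1, 2, 4, 5] / [3]
  Insert 7 (step 6): P = [1, 2, 3, 4, 7] / [8];  Q = [1, 2, 4, 5, 6] / [3]
  Insert 5 (step 7): P = [1, 2, 3, 4, 5] / [7] / [8];  Q = [1, 2, 4, 5, 6] / [3] / [7]
  Insert 6 (step 8): P = [1, 2, 3, 4, 5, 6] / [7] / [8];  Q = [1, 2, 4, 5, 6, 8] / [3] / [7]
Final shape: (6, 1, 1).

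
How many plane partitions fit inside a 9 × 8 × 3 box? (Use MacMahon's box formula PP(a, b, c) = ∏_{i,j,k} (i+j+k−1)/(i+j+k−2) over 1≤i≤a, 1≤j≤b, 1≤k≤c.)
PP(9, 8, 3) = 198520691512

Evaluate the triple product over i = 1..9, j = 1..8, k = 1..3. The factors are (2/1) · (3/2) · (4/3) · (3/2) · (4/3) · (5/4) · (4/3) · (5/4) · … (216 factors total). The numerators and denominators telescope so the product is an integer; carrying out the multiplication exactly gives PP(9, 8, 3) = 198520691512.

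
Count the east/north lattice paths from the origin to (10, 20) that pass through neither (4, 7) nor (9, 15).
Number of paths = 15794691

Inclusion–exclusion. Total paths: C(30, 10) = 30045015. Through P₁: C(11, 4)·C(19, 6) = 8953560. Through P₂: C(24, 9)·C(6, 1) = 7845024. Since P₁ is strictly southwest of P₂, a monotone path through both must visit P₁ then P₂; paths through both = C(11, 4)·C(13, 5)·C(6, 1) = 2548260. Avoid both = 30045015 − 8953560 − 7845024 + 2548260 = 15794691.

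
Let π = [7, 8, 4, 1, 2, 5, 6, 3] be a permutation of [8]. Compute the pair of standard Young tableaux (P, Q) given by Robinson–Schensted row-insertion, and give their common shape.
P = [1, 2, 3, 6] / [4, 5] / [7, 8];  Q = [1, 2, 6, 7] / [3, 5] / [4, 8];  common shape = (4, 2, 2)

Row-insert the values π_1, π_2, … into P one at a time, bumping the leftmost entry strictly greater than the inserted value down to the next row. The recording tableau Q records, in position (i, j), the step at which that cell was added to P.
  Insert 7 (step 1): P = [7];  Q = [1]
  Insert 8 (step 2): P = [7, 8];  Q = [1, 2]
  Insert 4 (step 3): P = [4, 8] / [7];  Q = [1, 2] / [3]
  Insert 1 (step 4): P = [1, 8] / [4] / [7];  Q = [1, 2] / [3] / [4]
  Insert 2 (step 5): P = [1, 2] / [4, 8] / [7];  Q = [1, 2] / [3, 5] / [4]
  Insert 5 (step 6): P = [1, 2, 5] / [4, 8] / [7];  Q = [1, 2, 6] / [3, 5] / [4]
  Insert 6 (step 7): P = [1, 2, 5, 6] / [4, 8] / [7];  Q = [1, 2, 6, 7] / [3, 5] / [4]
  Insert 3 (step 8): P = [1, 2, 3, 6] / [4, 5] / [7, 8];  Q = [1, 2, 6, 7] / [3, 5] / [4, 8]
Final shape: (4, 2, 2).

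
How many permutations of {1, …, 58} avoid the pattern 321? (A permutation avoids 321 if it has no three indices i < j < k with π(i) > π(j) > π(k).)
C_58 = 104088460289122304033498318812080

These 321-avoiding permutations are counted by the Catalan number C_n = (1/(n + 1)) · C(2n, n). For n = 58: C_58 = (1/59) · C(116, 58) = 6141219157058215937976400809912720/59 = 104088460289122304033498318812080.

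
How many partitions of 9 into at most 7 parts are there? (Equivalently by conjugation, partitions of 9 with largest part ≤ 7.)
p(9, parts ≤ 7) = 28

Partitions of 9 with all parts ≤ 7: 7+2, 7+1+1, 6+3, 6+2+1, 6+1+1+1, 5+4, 5+3+1, 5+2+2, 5+2+1+1, 5+1+1+1+1, 4+4+1, 4+3+2, 4+3+1+1, 4+2+2+1, 4+2+1+1+1, 4+1+1+1+1+1, 3+3+3, 3+3+2+1, 3+3+1+1+1, 3+2+2+2, 3+2+2+1+1, 3+2+1+1+1+1, 3+1+1+1+1+1+1, 2+2+2+2+1, 2+2+2+1+1+1, 2+2+1+1+1+1+1, 2+1+1+1+1+1+1+1, 1+1+1+1+1+1+1+1+1. Count = 28.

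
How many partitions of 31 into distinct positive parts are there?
q(31) = 340

A partition into distinct parts is a strictly decreasing sequence summing to n. The recurrence d(n, m) = d(n, m−1) + d(n−m, m−1) (use part m at most once) with q(n) = d(n, n) gives q(31) = 340. (Euler's theorem: # distinct-part partitions = # odd-part partitions.)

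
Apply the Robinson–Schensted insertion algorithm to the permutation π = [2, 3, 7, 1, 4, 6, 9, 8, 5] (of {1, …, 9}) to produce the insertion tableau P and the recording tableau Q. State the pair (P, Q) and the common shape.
P = [1, 3, 4, 5, 8] / [2, 6, 9] / [7];  Q = [1, 2, 3, 6, 7] / [4, 5, 8] / [9];  common shape = (5, 3, 1)

Row-insert the values π_1, π_2, … into P one at a time, bumping the leftmost entry strictly greater than the inserted value down to the next row. The recording tableau Q records, in position (i, j), the step at which that cell was added to P.
  Insert 2 (step 1): P = [2];  Q = [1]
  Insert 3 (step 2): P = [2, 3];  Q = [1, 2]
  Insert 7 (step 3): P = [2, 3, 7];  Q = [1, 2, 3]
  Insert 1 (step 4): P = [1, 3, 7] / [2];  Q = [1, 2, 3] / [4]
  Insert 4 (step 5): P = [1, 3, 4] / [2, 7];  Q = [1, 2, 3] / [4, 5]
  Insert 6 (step 6): P = [1, 3, 4, 6] / [2, 7];  Q = [1, 2, 3, 6] / [4, 5]
  Insert 9 (step 7): P = [1, 3, 4, 6, 9] / [2, 7];  Q = [1, 2, 3, 6, 7] / [4, 5]
  Insert 8 (step 8): P = [1, 3, 4, 6, 8] / [2, 7, 9];  Q = [1, 2, 3, 6, 7] / [4, 5, 8]
  Insert 5 (step 9): P = [1, 3, 4, 5, 8] / [2, 6, 9] / [7];  Q = [1, 2, 3, 6, 7] / [4, 5, 8] / [9]
Final shape: (5, 3, 1).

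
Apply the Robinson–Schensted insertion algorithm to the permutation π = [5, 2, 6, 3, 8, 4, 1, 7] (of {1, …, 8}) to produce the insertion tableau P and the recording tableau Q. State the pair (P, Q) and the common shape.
P = [1, 3, 4, 7] / [2, 6, 8] / [5];  Q = [1, 3, 5, 8] / [2, 4, 6] / [7];  common shape = (4, 3, 1)

Row-insert the values π_1, π_2, … into P one at a time, bumping the leftmost entry strictly greater than the inserted value down to the next row. The recording tableau Q records, in position (i, j), the step at which that cell was added to P.
  Insert 5 (step 1): P = [5];  Q = [1]
  Insert 2 (step 2): P = [2] / [5];  Q = [1] / [2]
  Insert 6 (step 3): P = [2, 6] / [5];  Q = [1, 3] / [2]
  Insert 3 (step 4): P = [2, 3] / [5, 6];  Q = [1, 3] / [2, 4]
  Insert 8 (step 5): P = [2, 3, 8] / [5, 6];  Q = [1, 3, 5] / [2, 4]
  Insert 4 (step 6): P = [2, 3, 4] / [5, 6, 8];  Q = [1, 3, 5] / [2, 4, 6]
  Insert 1 (step 7): P = [1, 3, 4] / [2, 6, 8] / [5];  Q = [1, 3, 5] / [2, 4, 6] / [7]
  Insert 7 (step 8): P = [1, 3, 4, 7] / [2, 6, 8] / [5];  Q = [1, 3, 5, 8] / [2, 4, 6] / [7]
Final shape: (4, 3, 1).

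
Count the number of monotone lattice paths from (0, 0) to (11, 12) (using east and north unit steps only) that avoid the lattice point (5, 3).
Number of paths = 1071798

Total paths from (0, 0) to (11, 12): C(23, 11) = 1352078. Paths through (5, 3): (paths (0, 0) → (5, 3)) × (paths (5, 3) → (11, 12)) = C(8, 5) · C(15, 6) = 56 · 5005 = 280280. Avoidance count = 1352078 − 280280 = 1071798.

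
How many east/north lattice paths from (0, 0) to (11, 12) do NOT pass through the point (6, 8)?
Number of paths = 973700

Total paths from (0, 0) to (11, 12): C(23, 11) = 1352078. Paths through (6, 8): (paths (0, 0) → (6, 8)) × (paths (6, 8) → (11, 12)) = C(14, 6) · C(9, 5) = 3003 · 126 = 378378. Avoidance count = 1352078 − 378378 = 973700.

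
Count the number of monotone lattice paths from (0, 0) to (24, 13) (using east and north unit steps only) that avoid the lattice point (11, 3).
Number of paths = 3146027276

Total paths from (0, 0) to (24, 13): C(37, 24) = 3562467300. Paths through (11, 3): (paths (0, 0) → (11, 3)) × (paths (11, 3) → (24, 13)) = C(14, 11) · C(23, 13) = 364 · 1144066 = 416440024. Avoidance count = 3562467300 − 416440024 = 3146027276.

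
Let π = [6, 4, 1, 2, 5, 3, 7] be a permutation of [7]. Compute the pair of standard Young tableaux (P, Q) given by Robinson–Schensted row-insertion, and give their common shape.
P = [1, 2, 3, 7] / [4, 5] / [6];  Q = [1, 4, 5, 7] / [2, 6] / [3];  common shape = (4, 2, 1)

Row-insert the values π_1, π_2, … into P one at a time, bumping the leftmost entry strictly greater than the inserted value down to the next row. The recording tableau Q records, in position (i, j), the step at which that cell was added to P.
  Insert 6 (step 1): P = [6];  Q = [1]
  Insert 4 (step 2): P = [4] / [6];  Q = [1] / [2]
  Insert 1 (step 3): P = [1] / [4] / [6];  Q = [1] / [2] / [3]
  Insert 2 (step 4): P = [1, 2] / [4] / [6];  Q = [1, 4] / [2] / [3]
  Insert 5 (step 5): P = [1, 2, 5] / [4] / [6];  Q = [1, 4, 5] / [2] / [3]
  Insert 3 (step 6): P = [1, 2, 3] / [4, 5] / [6];  Q = [1, 4, 5] / [2, 6] / [3]
  Insert 7 (step 7): P = [1, 2, 3, 7] / [4, 5] / [6];  Q = [1, 4, 5, 7] / [2, 6] / [3]
Final shape: (4, 2, 1).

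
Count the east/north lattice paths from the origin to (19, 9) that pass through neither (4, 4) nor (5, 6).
Number of paths = 5650260

Inclusion–exclusion. Total paths: C(28, 19) = 6906900. Through P₁: C(8, 4)·C(20, 15) = 1085280. Through P₂: C(11, 5)·C(17, 14) = 314160. Since P₁ is strictly southwest of P₂, a monotone path through both must visit P₁ then P₂; paths through both = C(8, 4)·C(3, 1)·C(17, 14) = 142800. Avoid both = 6906900 − 1085280 − 314160 + 142800 = 5650260.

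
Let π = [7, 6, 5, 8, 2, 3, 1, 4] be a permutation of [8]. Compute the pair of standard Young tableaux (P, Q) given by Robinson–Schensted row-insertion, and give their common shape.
P = [1, 3, 4] / [2, 8] / [5] / [6] / [7];  Q = [1, 4, 8] / [2, 6] / [3] / [5] / [7];  common shape = (3, 2, 1, 1, 1)

Row-insert the values π_1, π_2, … into P one at a time, bumping the leftmost entry strictly greater than the inserted value down to the next row. The recording tableau Q records, in position (i, j), the step at which that cell was added to P.
  Insert 7 (step 1): P = [7];  Q = [1]
  Insert 6 (step 2): P = [6] / [7];  Q = [1] / [2]
  Insert 5 (step 3): P = [5] / [6] / [7];  Q = [1] / [2] / [3]
  Insert 8 (step 4): P = [5, 8] / [6] / [7];  Q = [1, 4] / [2] / [3]
  Insert 2 (step 5): P = [2, 8] / [5] / [6] / [7];  Q = [1, 4] / [2] / [3] / [5]
  Insert 3 (step 6): P = [2, 3] / [5, 8] / [6] / [7];  Q = [1, 4] / [2, 6] / [3] / [5]
  Insert 1 (step 7): P = [1, 3] / [2, 8] / [5] / [6] / [7];  Q = [1, 4] / [2, 6] / [3] / [5] / [7]
  Insert 4 (step 8): P = [1, 3, 4] / [2, 8] / [5] / [6] / [7];  Q = [1, 4, 8] / [2, 6] / [3] / [5] / [7]
Final shape: (3, 2, 1, 1, 1).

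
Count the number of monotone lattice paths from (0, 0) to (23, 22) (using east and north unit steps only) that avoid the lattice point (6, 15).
Number of paths = 4097934376344

Total paths from (0, 0) to (23, 22): C(45, 23) = 4116715363800. Paths through (6, 15): (paths (0, 0) → (6, 15)) × (paths (6, 15) → (23, 22)) = C(21, 6) · C(24, 17) = 54264 · 346104 = 18780987456. Avoidance count = 4116715363800 − 18780987456 = 4097934376344.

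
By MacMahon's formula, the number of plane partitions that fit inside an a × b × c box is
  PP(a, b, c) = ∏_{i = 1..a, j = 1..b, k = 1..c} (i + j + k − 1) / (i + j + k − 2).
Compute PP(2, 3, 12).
PP(2, 3, 12) = 63700

Evaluate the triple product over i = 1..2, j = 1..3, k = 1..12. The factors are (2/1) · (3/2) · (4/3) · (5/4) · (6/5) · (7/6) · (8/7) · (9/8) · … (72 factors total). The numerators and denominators telescope so the product is an integer; carrying out the multiplication exactly gives PP(2, 3, 12) = 63700.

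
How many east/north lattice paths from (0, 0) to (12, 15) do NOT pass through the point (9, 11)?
Number of paths = 11505260

Total paths from (0, 0) to (12, 15): C(27, 12) = 17383860. Paths through (9, 11): (paths (0, 0) → (9, 11)) × (paths (9, 11) → (12, 15)) = C(20, 9) · C(7, 3) = 167960 · 35 = 5878600. Avoidance count = 17383860 − 5878600 = 11505260.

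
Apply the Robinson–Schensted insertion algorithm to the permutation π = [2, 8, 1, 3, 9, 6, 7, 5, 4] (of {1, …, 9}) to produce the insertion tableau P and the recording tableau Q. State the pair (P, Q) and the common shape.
P = [1, 3, 4, 7] / [2, 5, 9] / [6] / [8];  Q = [1, 2, 5, 7] / [3, 4, 6] / [8] / [9];  common shape = (4, 3, 1, 1)

Row-insert the values π_1, π_2, … into P one at a time, bumping the leftmost entry strictly greater than the inserted value down to the next row. The recording tableau Q records, in position (i, j), the step at which that cell was added to P.
  Insert 2 (step 1): P = [2];  Q = [1]
  Insert 8 (step 2): P = [2, 8];  Q = [1, 2]
  Insert 1 (step 3): P = [1, 8] / [2];  Q = [1, 2] / [3]
  Insert 3 (step 4): P = [1, 3] / [2, 8];  Q = [1, 2] / [3, 4]
  Insert 9 (step 5): P = [1, 3, 9] / [2, 8];  Q = [1, 2, 5] / [3, 4]
  Insert 6 (step 6): P = [1, 3, 6] / [2, 8, 9];  Q = [1, 2, 5] / [3, 4, 6]
  Insert 7 (step 7): P = [1, 3, 6, 7] / [2, 8, 9];  Q = [1, 2, 5, 7] / [3, 4, 6]
  Insert 5 (step 8): P = [1, 3, 5, 7] / [2, 6, 9] / [8];  Q = [1, 2, 5, 7] / [3, 4, 6] / [8]
  Insert 4 (step 9): P = [1, 3, 4, 7] / [2, 5, 9] / [6] / [8];  Q = [1, 2, 5, 7] / [3, 4, 6] / [8] / [9]
Final shape: (4, 3, 1, 1).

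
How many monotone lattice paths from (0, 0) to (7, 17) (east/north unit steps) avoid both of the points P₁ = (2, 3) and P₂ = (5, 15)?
Number of paths = 164100

Inclusion–exclusion. Total paths: C(24, 7) = 346104. Through P₁: C(5, 2)·C(19, 5) = 116280. Through P₂: C(20, 5)·C(4, 2) = 93024. Since P₁ is strictly southwest of P₂, a monotone path through both must visit P₁ then P₂; paths through both = C(5, 2)·C(15, 3)·C(4, 2) = 27300. Avoid both = 346104 − 116280 − 93024 + 27300 = 164100.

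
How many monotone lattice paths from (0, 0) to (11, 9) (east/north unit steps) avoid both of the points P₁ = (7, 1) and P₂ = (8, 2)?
Number of paths = 160520

Inclusion–exclusion. Total paths: C(20, 11) = 167960. Through P₁: C(8, 7)·C(12, 4) = 3960. Through P₂: C(10, 8)·C(10, 3) = 5400. Since P₁ is strictly southwest of P₂, a monotone path through both must visit P₁ then P₂; paths through both = C(8, 7)·C(2, 1)·C(10, 3) = 1920. Avoid both = 167960 − 3960 − 5400 + 1920 = 160520.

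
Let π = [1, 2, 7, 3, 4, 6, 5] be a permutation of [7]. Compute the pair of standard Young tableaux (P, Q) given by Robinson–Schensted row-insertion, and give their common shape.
P = [1, 2, 3, 4, 5] / [6] / [7];  Q = [1, 2, 3, 5, 6] / [4] / [7];  common shape = (5, 1, 1)

Row-insert the values π_1, π_2, … into P one at a time, bumping the leftmost entry strictly greater than the inserted value down to the next row. The recording tableau Q records, in position (i, j), the step at which that cell was added to P.
  Insert 1 (step 1): P = [1];  Q = [1]
  Insert 2 (step 2): P = [1, 2];  Q = [1, 2]
  Insert 7 (step 3): P = [1, 2, 7];  Q = [1, 2, 3]
  Insert 3 (step 4): P = [1, 2, 3] / [7];  Q = [1, 2, 3] / [4]
  Insert 4 (step 5): P = [1, 2, 3, 4] / [7];  Q = [1, 2, 3, 5] / [4]
  Insert 6 (step 6): P = [1, 2, 3, 4, 6] / [7];  Q = [1, 2, 3, 5, 6] / [4]
  Insert 5 (step 7): P = [1, 2, 3, 4, 5] / [6] / [7];  Q = [1, 2, 3, 5, 6] / [4] / [7]
Final shape: (5, 1, 1).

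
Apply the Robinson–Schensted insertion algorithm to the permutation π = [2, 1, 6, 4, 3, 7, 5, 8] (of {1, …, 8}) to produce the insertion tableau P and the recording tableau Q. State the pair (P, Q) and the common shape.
P = [1, 3, 5, 8] / [2, 4, 7] / [6];  Q = [1, 3, 6, 8] / [2, 4, 7] / [5];  common shape = (4, 3, 1)

Row-insert the values π_1, π_2, … into P one at a time, bumping the leftmost entry strictly greater than the inserted value down to the next row. The recording tableau Q records, in position (i, j), the step at which that cell was added to P.
  Insert 2 (step 1): P = [2];  Q = [1]
  Insert 1 (step 2): P = [1] / [2];  Q = [1] / [2]
  Insert 6 (step 3): P = [1, 6] / [2];  Q = [1, 3] / [2]
  Insert 4 (step 4): P = [1, 4] / [2, 6];  Q = [1, 3] / [2, 4]
  Insert 3 (step 5): P = [1, 3] / [2, 4] / [6];  Q = [1, 3] / [2, 4] / [5]
  Insert 7 (step 6): P = [1, 3, 7] / [2, 4] / [6];  Q = [1, 3, 6] / [2, 4] / [5]
  Insert 5 (step 7): P = [1, 3, 5] / [2, 4, 7] / [6];  Q = [1, 3, 6] / [2, 4, 7] / [5]
  Insert 8 (step 8): P = [1, 3, 5, 8] / [2, 4, 7] / [6];  Q = [1, 3, 6, 8] / [2, 4, 7] / [5]
Final shape: (4, 3, 1).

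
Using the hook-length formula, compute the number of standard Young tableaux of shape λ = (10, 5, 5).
# SYT of shape (10, 5, 5) = 2469012

Hook-length formula: f^λ = n! / Π hook(c), product over all cells c of the Young diagram. For λ = (10, 5, 5), n = 20 boxes. Hook lengths by row (left-to-right, top-to-bottom): [12, 11, 10, 9, 8, 5, 4, 3, 2, 1]; [6, 5, 4, 3, 2]; [5, 4, 3, 2, 1]. Product of hooks = 985374720000. So f^λ = 20! / 985374720000 = 2432902008176640000 / 985374720000 = 2469012.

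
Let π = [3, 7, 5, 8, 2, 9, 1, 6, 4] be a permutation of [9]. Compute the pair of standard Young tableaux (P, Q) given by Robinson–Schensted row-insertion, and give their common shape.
P = [1, 4, 6, 9] / [2, 5] / [3, 8] / [7];  Q = [1, 2, 4, 6] / [3, 8] / [5, 9] / [7];  common shape = (4, 2, 2, 1)

Row-insert the values π_1, π_2, … into P one at a time, bumping the leftmost entry strictly greater than the inserted value down to the next row. The recording tableau Q records, in position (i, j), the step at which that cell was added to P.
  Insert 3 (step 1): P = [3];  Q = [1]
  Insert 7 (step 2): P = [3, 7];  Q = [1, 2]
  Insert 5 (step 3): P = [3, 5] / [7];  Q = [1, 2] / [3]
  Insert 8 (step 4): P = [3, 5, 8] / [7];  Q = [1, 2, 4] / [3]
  Insert 2 (step 5): P = [2, 5, 8] / [3] / [7];  Q = [1, 2, 4] / [3] / [5]
  Insert 9 (step 6): P = [2, 5, 8, 9] / [3] / [7];  Q = [1, 2, 4, 6] / [3] / [5]
  Insert 1 (step 7): P = [1, 5, 8, 9] / [2] / [3] / [7];  Q = [1, 2, 4, 6] / [3] / [5] / [7]
  Insert 6 (step 8): P = [1, 5, 6, 9] / [2, 8] / [3] / [7];  Q = [1, 2, 4, 6] / [3, 8] / [5] / [7]
  Insert 4 (step 9): P = [1, 4, 6, 9] / [2, 5] / [3, 8] / [7];  Q = [1, 2, 4, 6] / [3, 8] / [5, 9] / [7]
Final shape: (4, 2, 2, 1).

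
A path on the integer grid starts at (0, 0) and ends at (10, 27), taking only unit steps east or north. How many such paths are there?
Number of paths = 348330136

A monotone lattice path from (0, 0) to (10, 27) consists of 10 east steps and 27 north steps in some order, so it is determined by which 10 of the 37 steps are east. The count is C(37, 10) = 348330136.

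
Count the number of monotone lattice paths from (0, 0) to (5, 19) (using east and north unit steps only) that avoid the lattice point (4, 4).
Number of paths = 41384

Total paths from (0, 0) to (5, 19): C(24, 5) = 42504. Paths through (4, 4): (paths (0, 0) → (4, 4)) × (paths (4, 4) → (5, 19)) = C(8, 4) · C(16, 1) = 70 · 16 = 1120. Avoidance count = 42504 − 1120 = 41384.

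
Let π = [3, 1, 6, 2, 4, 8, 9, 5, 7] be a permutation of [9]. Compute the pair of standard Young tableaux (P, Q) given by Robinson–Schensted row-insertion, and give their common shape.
P = [1, 2, 4, 5, 7] / [3, 6, 8, 9];  Q = [1, 3, 5, 6, 7] / [2, 4, 8, 9];  common shape = (5, 4)

Row-insert the values π_1, π_2, … into P one at a time, bumping the leftmost entry strictly greater than the inserted value down to the next row. The recording tableau Q records, in position (i, j), the step at which that cell was added to P.
  Insert 3 (step 1): P = [3];  Q = [1]
  Insert 1 (step 2): P = [1] / [3];  Q = [1] / [2]
  Insert 6 (step 3): P = [1, 6] / [3];  Q = [1, 3] / [2]
  Insert 2 (step 4): P = [1, 2] / [3, 6];  Q = [1, 3] / [2, 4]
  Insert 4 (step 5): P = [1, 2, 4] / [3, 6];  Q = [1, 3, 5] / [2, 4]
  Insert 8 (step 6): P = [1, 2, 4, 8] / [3, 6];  Q = [1, 3, 5, 6] / [2, 4]
  Insert 9 (step 7): P = [1, 2, 4, 8, 9] / [3, 6];  Q = [1, 3, 5, 6, 7] / [2, 4]
  Insert 5 (step 8): P = [1, 2, 4, 5, 9] / [3, 6, 8];  Q = [1, 3, 5, 6, 7] / [2, 4, 8]
  Insert 7 (step 9): P = [1, 2, 4, 5, 7] / [3, 6, 8, 9];  Q = [1, 3, 5, 6, 7] / [2, 4, 8, 9]
Final shape: (5, 4).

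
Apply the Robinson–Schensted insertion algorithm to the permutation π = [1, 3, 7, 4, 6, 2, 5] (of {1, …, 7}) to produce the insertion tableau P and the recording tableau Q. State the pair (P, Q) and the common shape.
P = [1, 2, 4, 5] / [3, 6] / [7];  Q = [1, 2, 3, 5] / [4, 7] / [6];  common shape = (4, 2, 1)

Row-insert the values π_1, π_2, … into P one at a time, bumping the leftmost entry strictly greater than the inserted value down to the next row. The recording tableau Q records, in position (i, j), the step at which that cell was added to P.
  Insert 1 (step 1): P = [1];  Q = [1]
  Insert 3 (step 2): P = [1, 3];  Q = [1, 2]
  Insert 7 (step 3): P = [1, 3, 7];  Q = [1, 2, 3]
  Insert 4 (step 4): P = [1, 3, 4] / [7];  Q = [1, 2, 3] / [4]
  Insert 6 (step 5): P = [1, 3, 4, 6] / [7];  Q = [1, 2, 3, 5] / [4]
  Insert 2 (step 6): P = [1, 2, 4, 6] / [3] / [7];  Q = [1, 2, 3, 5] / [4] / [6]
  Insert 5 (step 7): P = [1, 2, 4, 5] / [3, 6] / [7];  Q = [1, 2, 3, 5] / [4, 7] / [6]
Final shape: (4, 2, 1).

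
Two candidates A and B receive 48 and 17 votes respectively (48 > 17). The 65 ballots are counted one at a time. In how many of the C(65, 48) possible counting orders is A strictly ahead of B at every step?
Strict-lead orderings = 890843238203940

Total orderings of the 65 votes with 48 for A: C(65, 48) = 1867897112363100. By the Bertrand ballot formula (Cycle Lemma / reflection principle), the number of orderings in which A is strictly ahead of B throughout is (p − q)/(p + q) · C(p + q, p) = (48 − 17)/(48 + 17) · 1867897112363100 = 890843238203940.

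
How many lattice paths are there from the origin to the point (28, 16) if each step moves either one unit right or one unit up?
Number of paths = 416714805914

A monotone lattice path from (0, 0) to (28, 16) consists of 28 east steps and 16 north steps in some order, so it is determined by which 28 of the 44 steps are east. The count is C(44, 28) = 416714805914.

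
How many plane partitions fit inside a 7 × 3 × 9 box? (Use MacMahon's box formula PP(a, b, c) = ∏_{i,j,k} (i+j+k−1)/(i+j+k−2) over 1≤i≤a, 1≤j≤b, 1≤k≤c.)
PP(7, 3, 9) = 24584605760

Evaluate the triple product over i = 1..7, j = 1..3, k = 1..9. The factors are (2/1) · (3/2) · (4/3) · (5/4) · (6/5) · (7/6) · (8/7) · (9/8) · … (189 factors total). The numerators and denominators telescope so the product is an integer; carrying out the multiplication exactly gives PP(7, 3, 9) = 24584605760.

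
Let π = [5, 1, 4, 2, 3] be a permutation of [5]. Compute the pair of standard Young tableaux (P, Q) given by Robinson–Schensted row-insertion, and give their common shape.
P = [1, 2, 3] / [4] / [5];  Q = [1, 3, 5] / [2] / [4];  common shape = (3, 1, 1)

Row-insert the values π_1, π_2, … into P one at a time, bumping the leftmost entry strictly greater than the inserted value down to the next row. The recording tableau Q records, in position (i, j), the step at which that cell was added to P.
  Insert 5 (step 1): P = [5];  Q = [1]
  Insert 1 (step 2): P = [1] / [5];  Q = [1] / [2]
  Insert 4 (step 3): P = [1, 4] / [5];  Q = [1, 3] / [2]
  Insert 2 (step 4): P = [1, 2] / [4] / [5];  Q = [1, 3] / [2] / [4]
  Insert 3 (step 5): P = [1, 2, 3] / [4] / [5];  Q = [1, 3, 5] / [2] / [4]
Final shape: (3, 1, 1).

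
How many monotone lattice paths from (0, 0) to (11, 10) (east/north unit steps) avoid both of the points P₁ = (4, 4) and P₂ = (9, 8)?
Number of paths = 139656

Inclusion–exclusion. Total paths: C(21, 11) = 352716. Through P₁: C(8, 4)·C(13, 7) = 120120. Through P₂: C(17, 9)·C(4, 2) = 145860. Since P₁ is strictly southwest of P₂, a monotone path through both must visit P₁ then P₂; paths through both = C(8, 4)·C(9, 5)·C(4, 2) = 52920. Avoid both = 352716 − 120120 − 145860 + 52920 = 139656.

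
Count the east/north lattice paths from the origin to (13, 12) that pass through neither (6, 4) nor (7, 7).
Number of paths = 2651446

Inclusion–exclusion. Total paths: C(25, 13) = 5200300. Through P₁: C(10, 6)·C(15, 7) = 1351350. Through P₂: C(14, 7)·C(11, 6) = 1585584. Since P₁ is strictly southwest of P₂, a monotone path through both must visit P₁ then P₂; paths through both = C(10, 6)·C(4, 1)·C(11, 6) = 388080. Avoid both = 5200300 − 1351350 − 1585584 + 388080 = 2651446.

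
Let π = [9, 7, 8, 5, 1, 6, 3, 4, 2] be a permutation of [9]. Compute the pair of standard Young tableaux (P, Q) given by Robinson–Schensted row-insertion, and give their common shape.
P = [1, 2, 4] / [3, 6] / [5, 8] / [7] / [9];  Q = [1, 3, 8] / [2, 6] / [4, 7] / [5] / [9];  common shape = (3, 2, 2, 1, 1)

Row-insert the values π_1, π_2, … into P one at a time, bumping the leftmost entry strictly greater than the inserted value down to the next row. The recording tableau Q records, in position (i, j), the step at which that cell was added to P.
  Insert 9 (step 1): P = [9];  Q = [1]
  Insert 7 (step 2): P = [7] / [9];  Q = [1] / [2]
  Insert 8 (step 3): P = [7, 8] / [9];  Q = [1, 3] / [2]
  Insert 5 (step 4): P = [5, 8] / [7] / [9];  Q = [1, 3] / [2] / [4]
  Insert 1 (step 5): P = [1, 8] / [5] / [7] / [9];  Q = [1, 3] / [2] / [4] / [5]
  Insert 6 (step 6): P = [1, 6] / [5, 8] / [7] / [9];  Q = [1, 3] / [2, 6] / [4] / [5]
  Insert 3 (step 7): P = [1, 3] / [5, 6] / [7, 8] / [9];  Q = [1, 3] / [2, 6] / [4, 7] / [5]
  Insert 4 (step 8): P = [1, 3, 4] / [5, 6] / [7, 8] / [9];  Q = [1, 3, 8] / [2, 6] / [4, 7] / [5]
  Insert 2 (step 9): P = [1, 2, 4] / [3, 6] / [5, 8] / [7] / [9];  Q = [1, 3, 8] / [2, 6] / [4, 7] / [5] / [9]
Final shape: (3, 2, 2, 1, 1).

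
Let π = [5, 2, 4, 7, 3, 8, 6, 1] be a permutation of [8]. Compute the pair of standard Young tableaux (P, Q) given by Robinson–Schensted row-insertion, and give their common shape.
P = [1, 3, 6, 8] / [2, 7] / [4] / [5];  Q = [1, 3, 4, 6] / [2, 7] / [5] / [8];  common shape = (4, 2, 1, 1)

Row-insert the values π_1, π_2, … into P one at a time, bumping the leftmost entry strictly greater than the inserted value down to the next row. The recording tableau Q records, in position (i, j), the step at which that cell was added to P.
  Insert 5 (step 1): P = [5];  Q = [1]
  Insert 2 (step 2): P = [2] / [5];  Q = [1] / [2]
  Insert 4 (step 3): P = [2, 4] / [5];  Q = [1, 3] / [2]
  Insert 7 (step 4): P = [2, 4, 7] / [5];  Q = [1, 3, 4] / [2]
  Insert 3 (step 5): P = [2, 3, 7] / [4] / [5];  Q = [1, 3, 4] / [2] / [5]
  Insert 8 (step 6): P = [2, 3, 7, 8] / [4] / [5];  Q = [1, 3, 4, 6] / [2] / [5]
  Insert 6 (step 7): P = [2, 3, 6, 8] / [4, 7] / [5];  Q = [1, 3, 4, 6] / [2, 7] / [5]
  Insert 1 (step 8): P = [1, 3, 6, 8] / [2, 7] / [4] / [5];  Q = [1, 3, 4, 6] / [2, 7] / [5] / [8]
Final shape: (4, 2, 1, 1).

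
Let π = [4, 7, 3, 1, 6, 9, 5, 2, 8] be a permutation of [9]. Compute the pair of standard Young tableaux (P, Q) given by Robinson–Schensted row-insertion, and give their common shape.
P = [1, 2, 8] / [3, 5, 9] / [4, 6] / [7];  Q = [1, 2, 6] / [3, 5, 9] / [4, 7] / [8];  common shape = (3, 3, 2, 1)

Row-insert the values π_1, π_2, … into P one at a time, bumping the leftmost entry strictly greater than the inserted value down to the next row. The recording tableau Q records, in position (i, j), the step at which that cell was added to P.
  Insert 4 (step 1): P = [4];  Q = [1]
  Insert 7 (step 2): P = [4, 7];  Q = [1, 2]
  Insert 3 (step 3): P = [3, 7] / [4];  Q = [1, 2] / [3]
  Insert 1 (step 4): P = [1, 7] / [3] / [4];  Q = [1, 2] / [3] / [4]
  Insert 6 (step 5): P = [1, 6] / [3, 7] / [4];  Q = [1, 2] / [3, 5] / [4]
  Insert 9 (step 6): P = [1, 6, 9] / [3, 7] / [4];  Q = [1, 2, 6] / [3, 5] / [4]
  Insert 5 (step 7): P = [1, 5, 9] / [3, 6] / [4, 7];  Q = [1, 2, 6] / [3, 5] / [4, 7]
  Insert 2 (step 8): P = [1, 2, 9] / [3, 5] / [4, 6] / [7];  Q = [1, 2, 6] / [3, 5] / [4, 7] / [8]
  Insert 8 (step 9): P = [1, 2, 8] / [3, 5, 9] / [4, 6] / [7];  Q = [1, 2, 6] / [3, 5, 9] / [4, 7] / [8]
Final shape: (3, 3, 2, 1).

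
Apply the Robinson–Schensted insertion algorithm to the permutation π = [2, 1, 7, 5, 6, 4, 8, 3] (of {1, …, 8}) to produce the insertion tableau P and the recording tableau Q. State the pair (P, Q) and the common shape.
P = [1, 3, 6, 8] / [2, 4] / [5] / [7];  Q = [1, 3, 5, 7] / [2, 4] / [6] / [8];  common shape = (4, 2, 1, 1)

Row-insert the values π_1, π_2, … into P one at a time, bumping the leftmost entry strictly greater than the inserted value down to the next row. The recording tableau Q records, in position (i, j), the step at which that cell was added to P.
  Insert 2 (step 1): P = [2];  Q = [1]
  Insert 1 (step 2): P = [1] / [2];  Q = [1] / [2]
  Insert 7 (step 3): P = [1, 7] / [2];  Q = [1, 3] / [2]
  Insert 5 (step 4): P = [1, 5] / [2, 7];  Q = [1, 3] / [2, 4]
  Insert 6 (step 5): P = [1, 5, 6] / [2, 7];  Q = [1, 3, 5] / [2, 4]
  Insert 4 (step 6): P = [1, 4, 6] / [2, 5] / [7];  Q = [1, 3, 5] / [2, 4] / [6]
  Insert 8 (step 7): P = [1, 4, 6, 8] / [2, 5] / [7];  Q = [1, 3, 5, 7] / [2, 4] / [6]
  Insert 3 (step 8): P = [1, 3, 6, 8] / [2, 4] / [5] / [7];  Q = [1, 3, 5, 7] / [2, 4] / [6] / [8]
Final shape: (4, 2, 1, 1).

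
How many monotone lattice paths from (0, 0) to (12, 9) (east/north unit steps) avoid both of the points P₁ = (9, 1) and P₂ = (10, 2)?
Number of paths = 290624

Inclusion–exclusion. Total paths: C(21, 12) = 293930. Through P₁: C(10, 9)·C(11, 3) = 1650. Through P₂: C(12, 10)·C(9, 2) = 2376. Since P₁ is strictly southwest of P₂, a monotone path through both must visit P₁ then P₂; paths through both = C(10, 9)·C(2, 1)·C(9, 2) = 720. Avoid both = 293930 − 1650 − 2376 + 720 = 290624.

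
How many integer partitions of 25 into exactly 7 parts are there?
p(25, 7 parts) = 248

Partitions of n into exactly k parts are in bijection with partitions of n − k into at most k parts (subtract 1 from each part). So p(25, exactly 7) = p(18, parts ≤ 7). Computing via the recurrence p(m, j) = p(m, j−1) + p(m−j, j) gives 248.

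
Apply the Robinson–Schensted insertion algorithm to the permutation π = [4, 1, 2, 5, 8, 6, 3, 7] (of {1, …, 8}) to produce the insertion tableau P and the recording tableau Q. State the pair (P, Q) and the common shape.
P = [1, 2, 3, 6, 7] / [4, 5] / [8];  Q = [1, 3, 4, 5, 8] / [2, 6] / [7];  common shape = (5, 2, 1)

Row-insert the values π_1, π_2, … into P one at a time, bumping the leftmost entry strictly greater than the inserted value down to the next row. The recording tableau Q records, in position (i, j), the step at which that cell was added to P.
  Insert 4 (step 1): P = [4];  Q = [1]
  Insert 1 (step 2): P = [1] / [4];  Q = [1] / [2]
  Insert 2 (step 3): P = [1, 2] / [4];  Q = [1, 3] / [2]
  Insert 5 (step 4): P = [1, 2, 5] / [4];  Q = [1, 3, 4] / [2]
  Insert 8 (step 5): P = [1, 2, 5, 8] / [4];  Q = [1, 3, 4, 5] / [2]
  Insert 6 (step 6): P = [1, 2, 5, 6] / [4, 8];  Q = [1, 3, 4, 5] / [2, 6]
  Insert 3 (step 7): P = [1, 2, 3, 6] / [4, 5] / [8];  Q = [1, 3, 4, 5] / [2, 6] / [7]
  Insert 7 (step 8): P = [1, 2, 3, 6, 7] / [4, 5] / [8];  Q = [1, 3, 4, 5, 8] / [2, 6] / [7]
Final shape: (5, 2, 1).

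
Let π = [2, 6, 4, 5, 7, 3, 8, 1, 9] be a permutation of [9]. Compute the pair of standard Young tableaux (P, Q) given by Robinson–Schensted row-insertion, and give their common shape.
P = [1, 3, 5, 7, 8, 9] / [2] / [4] / [6];  Q = [1, 2, 4, 5, 7, 9] / [3] / [6] / [8];  common shape = (6, 1, 1, 1)

Row-insert the values π_1, π_2, … into P one at a time, bumping the leftmost entry strictly greater than the inserted value down to the next row. The recording tableau Q records, in position (i, j), the step at which that cell was added to P.
  Insert 2 (step 1): P = [2];  Q = [1]
  Insert 6 (step 2): P = [2, 6];  Q = [1, 2]
  Insert 4 (step 3): P = [2, 4] / [6];  Q = [1, 2] / [3]
  Insert 5 (step 4): P = [2, 4, 5] / [6];  Q = [1, 2, 4] / [3]
  Insert 7 (step 5): P = [2, 4, 5, 7] / [6];  Q = [1, 2, 4, 5] / [3]
  Insert 3 (step 6): P = [2, 3, 5, 7] / [4] / [6];  Q = [1, 2, 4, 5] / [3] / [6]
  Insert 8 (step 7): P = [2, 3, 5, 7, 8] / [4] / [6];  Q = [1, 2, 4, 5, 7] / [3] / [6]
  Insert 1 (step 8): P = [1, 3, 5, 7, 8] / [2] / [4] / [6];  Q = [1, 2, 4, 5, 7] / [3] / [6] / [8]
  Insert 9 (step 9): P = [1, 3, 5, 7, 8, 9] / [2] / [4] / [6];  Q = [1, 2, 4, 5, 7, 9] / [3] / [6] / [8]
Final shape: (6, 1, 1, 1).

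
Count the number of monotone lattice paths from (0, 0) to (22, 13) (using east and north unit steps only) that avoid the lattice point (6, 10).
Number of paths = 1468578048

Total paths from (0, 0) to (22, 13): C(35, 22) = 1476337800. Paths through (6, 10): (paths (0, 0) → (6, 10)) × (paths (6, 10) → (22, 13)) = C(16, 6) · C(19, 16) = 8008 · 969 = 7759752. Avoidance count = 1476337800 − 7759752 = 1468578048.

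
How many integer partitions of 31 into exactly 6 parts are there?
p(31, 6 parts) = 612

Partitions of n into exactly k parts are in bijection with partitions of n − k into at most k parts (subtract 1 from each part). So p(31, exactly 6) = p(25, parts ≤ 6). Computing via the recurrence p(m, j) = p(m, j−1) + p(m−j, j) gives 612.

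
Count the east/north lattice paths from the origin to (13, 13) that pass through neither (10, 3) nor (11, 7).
Number of paths = 9467772

Inclusion–exclusion. Total paths: C(26, 13) = 10400600. Through P₁: C(13, 10)·C(13, 3) = 81796. Through P₂: C(18, 11)·C(8, 2) = 891072. Since P₁ is strictly southwest of P₂, a monotone path through both must visit P₁ then P₂; paths through both = C(13, 10)·C(5, 1)·C(8, 2) = 40040. Avoid both = 10400600 − 81796 − 891072 + 40040 = 9467772.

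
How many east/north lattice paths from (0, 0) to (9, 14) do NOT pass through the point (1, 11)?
Number of paths = 815210

Total paths from (0, 0) to (9, 14): C(23, 9) = 817190. Paths through (1, 11): (paths (0, 0) → (1, 11)) × (paths (1, 11) → (9, 14)) = C(12, 1) · C(11, 8) = 12 · 165 = 1980. Avoidance count = 817190 − 1980 = 815210.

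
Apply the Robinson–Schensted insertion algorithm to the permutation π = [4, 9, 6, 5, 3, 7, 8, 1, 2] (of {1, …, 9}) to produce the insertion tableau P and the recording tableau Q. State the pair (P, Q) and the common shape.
P = [1, 2, 7, 8] / [3, 5] / [4] / [6] / [9];  Q = [1, 2, 6, 7] / [3, 9] / [4] / [5] / [8];  common shape = (4, 2, 1, 1, 1)

Row-insert the values π_1, π_2, … into P one at a time, bumping the leftmost entry strictly greater than the inserted value down to the next row. The recording tableau Q records, in position (i, j), the step at which that cell was added to P.
  Insert 4 (step 1): P = [4];  Q = [1]
  Insert 9 (step 2): P = [4, 9];  Q = [1, 2]
  Insert 6 (step 3): P = [4, 6] / [9];  Q = [1, 2] / [3]
  Insert 5 (step 4): P = [4, 5] / [6] / [9];  Q = [1, 2] / [3] / [4]
  Insert 3 (step 5): P = [3, 5] / [4] / [6] / [9];  Q = [1, 2] / [3] / [4] / [5]
  Insert 7 (step 6): P = [3, 5, 7] / [4] / [6] / [9];  Q = [1, 2, 6] / [3] / [4] / [5]
  Insert 8 (step 7): P = [3, 5, 7, 8] / [4] / [6] / [9];  Q = [1, 2, 6, 7] / [3] / [4] / [5]
  Insert 1 (step 8): P = [1, 5, 7, 8] / [3] / [4] / [6] / [9];  Q = [1, 2, 6, 7] / [3] / [4] / [5] / [8]
  Insert 2 (step 9): P = [1, 2, 7, 8] / [3, 5] / [4] / [6] / [9];  Q = [1, 2, 6, 7] / [3, 9] / [4] / [5] / [8]
Final shape: (4, 2, 1, 1, 1).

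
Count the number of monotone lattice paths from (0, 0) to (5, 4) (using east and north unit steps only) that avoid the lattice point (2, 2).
Number of paths = 66

Total paths from (0, 0) to (5, 4): C(9, 5) = 126. Paths through (2, 2): (paths (0, 0) → (2, 2)) × (paths (2, 2) → (5, 4)) = C(4, 2) · C(5, 3) = 6 · 10 = 60. Avoidance count = 126 − 60 = 66.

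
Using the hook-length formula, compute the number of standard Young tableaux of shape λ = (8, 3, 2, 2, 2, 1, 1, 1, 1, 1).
# SYT of shape (8, 3, 2, 2, 2, 1, 1, 1, 1, 1) = 358525440

Hook-length formula: f^λ = n! / Π hook(c), product over all cells c of the Young diagram. For λ = (8, 3, 2, 2, 2, 1, 1, 1, 1, 1), n = 22 boxes. Hook lengths by row (left-to-right, top-to-bottom): [17, 11, 7, 5, 4, 3, 2, 1]; [11, 5, 1]; [9, 3]; [8, 2]; [7, 1]; [5]; [4]; [3]; [2]; [1]. Product of hooks = 3135065472000. So f^λ = 22! / 3135065472000 = 1124000727777607680000 / 3135065472000 = 358525440.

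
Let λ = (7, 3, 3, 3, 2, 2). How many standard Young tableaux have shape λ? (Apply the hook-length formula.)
# SYT of shape (7, 3, 3, 3, 2, 2) = 52907400

Hook-length formula: f^λ = n! / Π hook(c), product over all cells c of the Young diagram. For λ = (7, 3, 3, 3, 2, 2), n = 20 boxes. Hook lengths by row (left-to-right, top-to-bottom): [12, 11, 8, 4, 3, 2, 1]; [7, 6, 3]; [6, 5, 2]; [5, 4, 1]; [3, 2]; [2, 1]. Product of hooks = 45984153600. So f^λ = 20! / 45984153600 = 2432902008176640000 / 45984153600 = 52907400.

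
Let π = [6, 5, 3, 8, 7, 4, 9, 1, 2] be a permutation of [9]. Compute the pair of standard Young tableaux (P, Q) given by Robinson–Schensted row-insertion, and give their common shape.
P = [1, 2, 9] / [3, 4] / [5, 7] / [6, 8];  Q = [1, 4, 7] / [2, 5] / [3, 6] / [8, 9];  common shape = (3, 2, 2, 2)

Row-insert the values π_1, π_2, … into P one at a time, bumping the leftmost entry strictly greater than the inserted value down to the next row. The recording tableau Q records, in position (i, j), the step at which that cell was added to P.
  Insert 6 (step 1): P = [6];  Q = [1]
  Insert 5 (step 2): P = [5] / [6];  Q = [1] / [2]
  Insert 3 (step 3): P = [3] / [5] / [6];  Q = [1] / [2] / [3]
  Insert 8 (step 4): P = [3, 8] / [5] / [6];  Q = [1, 4] / [2] / [3]
  Insert 7 (step 5): P = [3, 7] / [5, 8] / [6];  Q = [1, 4] / [2, 5] / [3]
  Insert 4 (step 6): P = [3, 4] / [5, 7] / [6, 8];  Q = [1, 4] / [2, 5] / [3, 6]
  Insert 9 (step 7): P = [3, 4, 9] / [5, 7] / [6, 8];  Q = [1, 4, 7] / [2, 5] / [3, 6]
  Insert 1 (step 8): P = [1, 4, 9] / [3, 7] / [5, 8] / [6];  Q = [1, 4, 7] / [2, 5] / [3, 6] / [8]
  Insert 2 (step 9): P = [1, 2, 9] / [3, 4] / [5, 7] / [6, 8];  Q = [1, 4, 7] / [2, 5] / [3, 6] / [8, 9]
Final shape: (3, 2, 2, 2).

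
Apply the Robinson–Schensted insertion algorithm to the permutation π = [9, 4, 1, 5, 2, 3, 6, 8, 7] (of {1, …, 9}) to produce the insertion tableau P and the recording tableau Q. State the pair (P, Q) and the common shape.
P = [1, 2, 3, 6, 7] / [4, 5, 8] / [9];  Q = [1, 4, 6, 7, 8] / [2, 5, 9] / [3];  common shape = (5, 3, 1)

Row-insert the values π_1, π_2, … into P one at a time, bumping the leftmost entry strictly greater than the inserted value down to the next row. The recording tableau Q records, in position (i, j), the step at which that cell was added to P.
  Insert 9 (step 1): P = [9];  Q = [1]
  Insert 4 (step 2): P = [4] / [9];  Q = [1] / [2]
  Insert 1 (step 3): P = [1] / [4] / [9];  Q = [1] / [2] / [3]
  Insert 5 (step 4): P = [1, 5] / [4] / [9];  Q = [1, 4] / [2] / [3]
  Insert 2 (step 5): P = [1, 2] / [4, 5] / [9];  Q = [1, 4] / [2, 5] / [3]
  Insert 3 (step 6): P = [1, 2, 3] / [4, 5] / [9];  Q = [1, 4, 6] / [2, 5] / [3]
  Insert 6 (step 7): P = [1, 2, 3, 6] / [4, 5] / [9];  Q = [1, 4, 6, 7] / [2, 5] / [3]
  Insert 8 (step 8): P = [1, 2, 3, 6, 8] / [4, 5] / [9];  Q = [1, 4, 6, 7, 8] / [2, 5] / [3]
  Insert 7 (step 9): P = [1, 2, 3, 6, 7] / [4, 5, 8] / [9];  Q = [1, 4, 6, 7, 8] / [2, 5, 9] / [3]
Final shape: (5, 3, 1).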